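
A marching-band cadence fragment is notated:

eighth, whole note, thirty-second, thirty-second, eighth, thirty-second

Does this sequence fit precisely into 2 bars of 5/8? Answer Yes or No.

One bar of 5/8 = 20 thirty-second notes, so 2 bars = 40.
Each duration in thirty-second notes: eighth = 4; whole note = 32; thirty-second = 1; thirty-second = 1; eighth = 4; thirty-second = 1.
Adding: 4 + 32 + 1 + 1 + 4 + 1 = 43.
43 exceeds 40, so the answer is No.

No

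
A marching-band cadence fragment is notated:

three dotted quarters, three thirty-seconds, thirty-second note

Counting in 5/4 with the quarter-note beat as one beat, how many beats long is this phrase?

5

One quarter-note beat = 8 thirty-second notes.
Working in thirty-second notes: dotted quarter = 12; dotted quarter = 12; dotted quarter = 12; thirty-second = 1; thirty-second = 1; thirty-second = 1; thirty-second note = 1.
Adding: 12 + 12 + 12 + 1 + 1 + 1 + 1 = 40.
40 ÷ 8 = 5 beats.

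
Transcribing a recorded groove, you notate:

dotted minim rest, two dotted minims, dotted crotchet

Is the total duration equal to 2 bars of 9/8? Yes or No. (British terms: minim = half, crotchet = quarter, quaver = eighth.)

No

One bar of 9/8 = 9 eighth notes, so 2 bars = 18.
In eighth notes: dotted minim rest = 6; dotted minim = 6; dotted minim = 6; dotted crotchet = 3.
Total: 6 + 6 + 6 + 3 = 21.
21 exceeds 18, so the answer is No.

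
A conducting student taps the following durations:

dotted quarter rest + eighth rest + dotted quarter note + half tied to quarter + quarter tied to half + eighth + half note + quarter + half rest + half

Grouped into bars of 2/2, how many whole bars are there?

4

One bar of 2/2 = 8 eighth notes.
In eighth notes: dotted quarter rest = 3; eighth rest = 1; dotted quarter note = 3; half tied to quarter (half + quarter) = 6; quarter tied to half (quarter + half) = 6; eighth = 1; half note = 4; quarter = 2; half rest = 4; half = 4.
Total: 3 + 1 + 3 + 6 + 6 + 1 + 4 + 2 + 4 + 4 = 34.
34 ÷ 8 = 4 complete bars with 2 left over.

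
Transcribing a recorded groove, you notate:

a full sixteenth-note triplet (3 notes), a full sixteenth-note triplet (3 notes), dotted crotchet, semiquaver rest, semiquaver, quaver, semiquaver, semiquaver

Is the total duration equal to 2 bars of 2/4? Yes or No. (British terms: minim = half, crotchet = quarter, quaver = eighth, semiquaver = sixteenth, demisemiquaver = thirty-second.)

Yes

One bar of 2/4 = 8 sixteenth notes, so 2 bars = 16.
In sixteenth notes: a full sixteenth-note triplet (3 notes) (three triplet sixteenths span one eighth) = 2; a full sixteenth-note triplet (3 notes) (three triplet sixteenths span one eighth) = 2; dotted crotchet = 6; semiquaver rest = 1; semiquaver = 1; quaver = 2; semiquaver = 1; semiquaver = 1.
Sum: 2 + 2 + 6 + 1 + 1 + 2 + 1 + 1 = 16.
16 equals 16, so the answer is Yes.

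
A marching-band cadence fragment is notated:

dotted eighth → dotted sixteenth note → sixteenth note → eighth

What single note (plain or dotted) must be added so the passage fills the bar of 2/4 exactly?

thirty-second note

The bar of 2/4 = 16 thirty-second notes.
In thirty-second notes: dotted eighth = 6; dotted sixteenth note = 3; sixteenth note = 2; eighth = 4.
Altogether 6 + 3 + 2 + 4 = 15.
Remaining: 16 − 15 = 1 thirty-second note, which is a thirty-second note.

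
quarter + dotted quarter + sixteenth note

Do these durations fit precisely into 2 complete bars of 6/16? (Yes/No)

No

One bar of 6/16 = 6 sixteenth notes, so 2 bars = 12.
Working in sixteenth notes: quarter = 4; dotted quarter = 6; sixteenth note = 1.
Altogether 4 + 6 + 1 = 11.
11 falls short of 12, so the answer is No.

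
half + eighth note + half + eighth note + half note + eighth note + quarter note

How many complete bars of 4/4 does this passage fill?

2

One bar of 4/4 = 8 eighth notes.
Working in eighth notes: half = 4; eighth note = 1; half = 4; eighth note = 1; half note = 4; eighth note = 1; quarter note = 2.
Adding: 4 + 1 + 4 + 1 + 4 + 1 + 2 = 17.
17 ÷ 8 = 2 complete bars with 1 left over.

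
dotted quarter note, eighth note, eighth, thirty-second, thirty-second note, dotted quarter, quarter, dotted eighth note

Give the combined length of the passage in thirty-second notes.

Each duration in thirty-second notes: dotted quarter note = 12; eighth note = 4; eighth = 4; thirty-second = 1; thirty-second note = 1; dotted quarter = 12; quarter = 8; dotted eighth note = 6.
Altogether 12 + 4 + 4 + 1 + 1 + 12 + 8 + 6 = 48 thirty-second notes.

48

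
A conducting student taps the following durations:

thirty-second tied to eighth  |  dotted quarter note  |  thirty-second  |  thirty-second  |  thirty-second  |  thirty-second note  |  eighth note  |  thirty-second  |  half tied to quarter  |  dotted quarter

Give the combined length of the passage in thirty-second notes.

Each duration in thirty-second notes: thirty-second tied to eighth (thirty-second + eighth) = 5; dotted quarter note = 12; thirty-second = 1; thirty-second = 1; thirty-second = 1; thirty-second note = 1; eighth note = 4; thirty-second = 1; half tied to quarter (half + quarter) = 24; dotted quarter = 12.
Total: 5 + 12 + 1 + 1 + 1 + 1 + 4 + 1 + 24 + 12 = 62 thirty-second notes.

62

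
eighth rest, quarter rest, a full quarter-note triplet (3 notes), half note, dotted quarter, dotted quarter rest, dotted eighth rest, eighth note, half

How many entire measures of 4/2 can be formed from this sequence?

1

One bar of 4/2 = 32 sixteenth notes.
Express everything in sixteenth notes: eighth rest = 2; quarter rest = 4; a full quarter-note triplet (3 notes) (three triplet quarters span one half) = 8; half note = 8; dotted quarter = 6; dotted quarter rest = 6; dotted eighth rest = 3; eighth note = 2; half = 8.
Total: 2 + 4 + 8 + 8 + 6 + 6 + 3 + 2 + 8 = 47.
47 ÷ 32 = 1 complete bar with 15 left over.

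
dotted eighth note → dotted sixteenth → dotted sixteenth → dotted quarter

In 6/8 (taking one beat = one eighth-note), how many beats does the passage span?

One eighth-note beat = 4 thirty-second notes.
Convert each value to thirty-second notes: dotted eighth note = 6; dotted sixteenth = 3; dotted sixteenth = 3; dotted quarter = 12.
Altogether 6 + 3 + 3 + 12 = 24.
24 ÷ 4 = 6 beats.

6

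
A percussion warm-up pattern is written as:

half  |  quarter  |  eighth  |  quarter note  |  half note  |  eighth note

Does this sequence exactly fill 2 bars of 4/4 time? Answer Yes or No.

No

One bar of 4/4 = 8 eighth notes, so 2 bars = 16.
Express everything in eighth notes: half = 4; quarter = 2; eighth = 1; quarter note = 2; half note = 4; eighth note = 1.
Adding: 4 + 2 + 1 + 2 + 4 + 1 = 14.
14 falls short of 16, so the answer is No.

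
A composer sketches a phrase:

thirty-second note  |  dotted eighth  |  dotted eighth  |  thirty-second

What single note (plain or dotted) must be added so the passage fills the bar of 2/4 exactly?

sixteenth note

The bar of 2/4 = 16 thirty-second notes.
Each duration in thirty-second notes: thirty-second note = 1; dotted eighth = 6; dotted eighth = 6; thirty-second = 1.
Adding: 1 + 6 + 6 + 1 = 14.
Remaining: 16 − 14 = 2 thirty-second notes, which is a sixteenth note.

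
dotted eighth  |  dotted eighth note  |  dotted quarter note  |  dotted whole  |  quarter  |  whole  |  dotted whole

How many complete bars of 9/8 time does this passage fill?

4

One bar of 9/8 = 18 sixteenth notes.
Express everything in sixteenth notes: dotted eighth = 3; dotted eighth note = 3; dotted quarter note = 6; dotted whole = 24; quarter = 4; whole = 16; dotted whole = 24.
Adding: 3 + 3 + 6 + 24 + 4 + 16 + 24 = 80.
80 ÷ 18 = 4 complete bars with 8 left over.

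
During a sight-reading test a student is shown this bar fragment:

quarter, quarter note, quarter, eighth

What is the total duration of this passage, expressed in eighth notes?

7

Each duration in eighth notes: quarter = 2; quarter note = 2; quarter = 2; eighth = 1.
Sum: 2 + 2 + 2 + 1 = 7 eighth notes.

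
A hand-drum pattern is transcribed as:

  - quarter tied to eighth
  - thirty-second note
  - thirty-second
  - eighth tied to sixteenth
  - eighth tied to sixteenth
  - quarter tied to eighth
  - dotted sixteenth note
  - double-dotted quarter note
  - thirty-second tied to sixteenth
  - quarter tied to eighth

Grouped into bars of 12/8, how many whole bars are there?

1

One bar of 12/8 = 48 thirty-second notes.
Convert each value to thirty-second notes: quarter tied to eighth (quarter + eighth) = 12; thirty-second note = 1; thirty-second = 1; eighth tied to sixteenth (eighth + sixteenth) = 6; eighth tied to sixteenth (eighth + sixteenth) = 6; quarter tied to eighth (quarter + eighth) = 12; dotted sixteenth note = 3; double-dotted quarter note = 14; thirty-second tied to sixteenth (thirty-second + sixteenth) = 3; quarter tied to eighth (quarter + eighth) = 12.
Altogether 12 + 1 + 1 + 6 + 6 + 12 + 3 + 14 + 3 + 12 = 70.
70 ÷ 48 = 1 complete bar with 22 left over.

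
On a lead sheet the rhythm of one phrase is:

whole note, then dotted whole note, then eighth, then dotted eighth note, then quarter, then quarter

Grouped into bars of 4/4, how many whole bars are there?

One bar of 4/4 = 16 sixteenth notes.
Convert each value to sixteenth notes: whole note = 16; dotted whole note = 24; eighth = 2; dotted eighth note = 3; quarter = 4; quarter = 4.
Altogether 16 + 24 + 2 + 3 + 4 + 4 = 53.
53 ÷ 16 = 3 complete bars with 5 left over.

3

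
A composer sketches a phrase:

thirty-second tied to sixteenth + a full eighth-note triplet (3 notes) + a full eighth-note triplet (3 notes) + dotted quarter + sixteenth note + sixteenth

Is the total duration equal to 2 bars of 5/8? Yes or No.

One bar of 5/8 = 20 thirty-second notes, so 2 bars = 40.
Convert each value to thirty-second notes: thirty-second tied to sixteenth (thirty-second + sixteenth) = 3; a full eighth-note triplet (3 notes) (three triplet eighths span one quarter) = 8; a full eighth-note triplet (3 notes) (three triplet eighths span one quarter) = 8; dotted quarter = 12; sixteenth note = 2; sixteenth = 2.
Total: 3 + 8 + 8 + 12 + 2 + 2 = 35.
35 falls short of 40, so the answer is No.

No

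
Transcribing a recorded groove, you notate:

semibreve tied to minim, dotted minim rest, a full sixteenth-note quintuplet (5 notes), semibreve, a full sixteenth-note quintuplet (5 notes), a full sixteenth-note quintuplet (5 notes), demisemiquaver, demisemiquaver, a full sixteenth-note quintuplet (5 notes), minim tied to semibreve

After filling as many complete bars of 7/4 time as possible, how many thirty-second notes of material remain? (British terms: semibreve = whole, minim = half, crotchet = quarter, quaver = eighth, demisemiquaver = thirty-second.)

One bar of 7/4 = 56 thirty-second notes.
Convert each value to thirty-second notes: semibreve tied to minim (semibreve + minim) = 48; dotted minim rest = 24; a full sixteenth-note quintuplet (5 notes) (five quintuplet sixteenths span one quarter) = 8; semibreve = 32; a full sixteenth-note quintuplet (5 notes) (five quintuplet sixteenths span one quarter) = 8; a full sixteenth-note quintuplet (5 notes) (five quintuplet sixteenths span one quarter) = 8; demisemiquaver = 1; demisemiquaver = 1; a full sixteenth-note quintuplet (5 notes) (five quintuplet sixteenths span one quarter) = 8; minim tied to semibreve (minim + semibreve) = 48.
Altogether 48 + 24 + 8 + 32 + 8 + 8 + 1 + 1 + 8 + 48 = 186.
186 ÷ 56 = 3 complete bars with 18 thirty-second notes remaining.

18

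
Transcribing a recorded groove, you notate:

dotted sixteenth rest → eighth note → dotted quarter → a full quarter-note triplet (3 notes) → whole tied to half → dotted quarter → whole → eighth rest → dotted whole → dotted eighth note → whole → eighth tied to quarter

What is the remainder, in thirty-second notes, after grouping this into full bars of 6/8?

One bar of 6/8 = 24 thirty-second notes.
Express everything in thirty-second notes: dotted sixteenth rest = 3; eighth note = 4; dotted quarter = 12; a full quarter-note triplet (3 notes) (three triplet quarters span one half) = 16; whole tied to half (whole + half) = 48; dotted quarter = 12; whole = 32; eighth rest = 4; dotted whole = 48; dotted eighth note = 6; whole = 32; eighth tied to quarter (eighth + quarter) = 12.
Altogether 3 + 4 + 12 + 16 + 48 + 12 + 32 + 4 + 48 + 6 + 32 + 12 = 229.
229 ÷ 24 = 9 complete bars with 13 thirty-second notes remaining.

13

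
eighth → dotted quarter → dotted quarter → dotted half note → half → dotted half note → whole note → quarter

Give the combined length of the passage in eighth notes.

Convert each value to eighth notes: eighth = 1; dotted quarter = 3; dotted quarter = 3; dotted half note = 6; half = 4; dotted half note = 6; whole note = 8; quarter = 2.
Sum: 1 + 3 + 3 + 6 + 4 + 6 + 8 + 2 = 33 eighth notes.

33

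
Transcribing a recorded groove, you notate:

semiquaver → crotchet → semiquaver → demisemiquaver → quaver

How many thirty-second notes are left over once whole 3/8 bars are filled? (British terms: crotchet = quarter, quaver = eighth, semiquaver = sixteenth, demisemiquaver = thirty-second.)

One bar of 3/8 = 12 thirty-second notes.
Express everything in thirty-second notes: semiquaver = 2; crotchet = 8; semiquaver = 2; demisemiquaver = 1; quaver = 4.
Altogether 2 + 8 + 2 + 1 + 4 = 17.
17 ÷ 12 = 1 complete bar with 5 thirty-second notes remaining.

5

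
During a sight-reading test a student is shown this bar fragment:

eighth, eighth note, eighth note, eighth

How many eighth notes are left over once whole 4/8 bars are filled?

0

One bar of 4/8 = 4 eighth notes.
Convert each value to eighth notes: eighth = 1; eighth note = 1; eighth note = 1; eighth = 1.
Total: 1 + 1 + 1 + 1 = 4.
4 ÷ 4 = 1 complete bar with 0 eighth notes remaining.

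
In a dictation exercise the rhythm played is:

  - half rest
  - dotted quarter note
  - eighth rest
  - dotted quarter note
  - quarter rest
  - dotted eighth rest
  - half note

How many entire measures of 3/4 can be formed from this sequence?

One bar of 3/4 = 12 sixteenth notes.
Working in sixteenth notes: half rest = 8; dotted quarter note = 6; eighth rest = 2; dotted quarter note = 6; quarter rest = 4; dotted eighth rest = 3; half note = 8.
Altogether 8 + 6 + 2 + 6 + 4 + 3 + 8 = 37.
37 ÷ 12 = 3 complete bars with 1 left over.

3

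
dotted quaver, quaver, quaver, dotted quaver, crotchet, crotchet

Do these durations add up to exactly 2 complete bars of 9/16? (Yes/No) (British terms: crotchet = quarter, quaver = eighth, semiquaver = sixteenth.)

One bar of 9/16 = 9 sixteenth notes, so 2 bars = 18.
Each duration in sixteenth notes: dotted quaver = 3; quaver = 2; quaver = 2; dotted quaver = 3; crotchet = 4; crotchet = 4.
Adding: 3 + 2 + 2 + 3 + 4 + 4 = 18.
18 equals 18, so the answer is Yes.

Yes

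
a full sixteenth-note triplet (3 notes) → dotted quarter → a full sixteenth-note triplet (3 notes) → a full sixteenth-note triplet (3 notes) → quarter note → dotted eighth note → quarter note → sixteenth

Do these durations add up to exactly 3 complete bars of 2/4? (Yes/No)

One bar of 2/4 = 8 sixteenth notes, so 3 bars = 24.
Each duration in sixteenth notes: a full sixteenth-note triplet (3 notes) (three triplet sixteenths span one eighth) = 2; dotted quarter = 6; a full sixteenth-note triplet (3 notes) (three triplet sixteenths span one eighth) = 2; a full sixteenth-note triplet (3 notes) (three triplet sixteenths span one eighth) = 2; quarter note = 4; dotted eighth note = 3; quarter note = 4; sixteenth = 1.
Adding: 2 + 6 + 2 + 2 + 4 + 3 + 4 + 1 = 24.
24 equals 24, so the answer is Yes.

Yes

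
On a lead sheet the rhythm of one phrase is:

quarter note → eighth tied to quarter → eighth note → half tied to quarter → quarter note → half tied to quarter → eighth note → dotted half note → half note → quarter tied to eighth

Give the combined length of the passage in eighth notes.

In eighth notes: quarter note = 2; eighth tied to quarter (eighth + quarter) = 3; eighth note = 1; half tied to quarter (half + quarter) = 6; quarter note = 2; half tied to quarter (half + quarter) = 6; eighth note = 1; dotted half note = 6; half note = 4; quarter tied to eighth (quarter + eighth) = 3.
Altogether 2 + 3 + 1 + 6 + 2 + 6 + 1 + 6 + 4 + 3 = 34 eighth notes.

34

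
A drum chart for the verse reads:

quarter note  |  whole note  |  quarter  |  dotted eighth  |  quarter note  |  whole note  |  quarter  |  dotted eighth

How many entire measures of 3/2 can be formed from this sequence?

2

One bar of 3/2 = 24 sixteenth notes.
Convert each value to sixteenth notes: quarter note = 4; whole note = 16; quarter = 4; dotted eighth = 3; quarter note = 4; whole note = 16; quarter = 4; dotted eighth = 3.
Altogether 4 + 16 + 4 + 3 + 4 + 16 + 4 + 3 = 54.
54 ÷ 24 = 2 complete bars with 6 left over.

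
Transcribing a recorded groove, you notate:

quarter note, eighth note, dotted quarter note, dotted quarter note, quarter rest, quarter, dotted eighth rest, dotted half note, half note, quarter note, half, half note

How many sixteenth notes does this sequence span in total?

Convert each value to sixteenth notes: quarter note = 4; eighth note = 2; dotted quarter note = 6; dotted quarter note = 6; quarter rest = 4; quarter = 4; dotted eighth rest = 3; dotted half note = 12; half note = 8; quarter note = 4; half = 8; half note = 8.
Altogether 4 + 2 + 6 + 6 + 4 + 4 + 3 + 12 + 8 + 4 + 8 + 8 = 69 sixteenth notes.

69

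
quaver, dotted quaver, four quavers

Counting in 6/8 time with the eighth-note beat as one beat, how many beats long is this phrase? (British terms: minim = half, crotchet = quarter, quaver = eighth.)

6.5

One eighth-note beat = 2 sixteenth notes.
Convert each value to sixteenth notes: quaver = 2; dotted quaver = 3; quaver = 2; quaver = 2; quaver = 2; quaver = 2.
Altogether 2 + 3 + 2 + 2 + 2 + 2 = 13.
13 ÷ 2 = 6.5 beats.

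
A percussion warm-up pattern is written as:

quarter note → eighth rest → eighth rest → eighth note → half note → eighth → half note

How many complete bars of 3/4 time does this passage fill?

One bar of 3/4 = 6 eighth notes.
Each duration in eighth notes: quarter note = 2; eighth rest = 1; eighth rest = 1; eighth note = 1; half note = 4; eighth = 1; half note = 4.
Sum: 2 + 1 + 1 + 1 + 4 + 1 + 4 = 14.
14 ÷ 6 = 2 complete bars with 2 left over.

2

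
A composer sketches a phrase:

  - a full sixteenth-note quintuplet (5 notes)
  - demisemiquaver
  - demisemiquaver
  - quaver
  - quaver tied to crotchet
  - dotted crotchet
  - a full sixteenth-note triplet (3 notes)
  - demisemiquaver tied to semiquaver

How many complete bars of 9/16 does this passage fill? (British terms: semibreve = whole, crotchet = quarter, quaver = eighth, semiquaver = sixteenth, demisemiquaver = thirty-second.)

One bar of 9/16 = 18 thirty-second notes.
Express everything in thirty-second notes: a full sixteenth-note quintuplet (5 notes) (five quintuplet sixteenths span one quarter) = 8; demisemiquaver = 1; demisemiquaver = 1; quaver = 4; quaver tied to crotchet (quaver + crotchet) = 12; dotted crotchet = 12; a full sixteenth-note triplet (3 notes) (three triplet sixteenths span one eighth) = 4; demisemiquaver tied to semiquaver (demisemiquaver + semiquaver) = 3.
Total: 8 + 1 + 1 + 4 + 12 + 12 + 4 + 3 = 45.
45 ÷ 18 = 2 complete bars with 9 left over.

2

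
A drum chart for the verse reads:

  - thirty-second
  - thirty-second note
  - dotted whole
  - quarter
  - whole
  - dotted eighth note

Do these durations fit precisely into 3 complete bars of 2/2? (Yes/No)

One bar of 2/2 = 32 thirty-second notes, so 3 bars = 96.
Each duration in thirty-second notes: thirty-second = 1; thirty-second note = 1; dotted whole = 48; quarter = 8; whole = 32; dotted eighth note = 6.
Altogether 1 + 1 + 48 + 8 + 32 + 6 = 96.
96 equals 96, so the answer is Yes.

Yes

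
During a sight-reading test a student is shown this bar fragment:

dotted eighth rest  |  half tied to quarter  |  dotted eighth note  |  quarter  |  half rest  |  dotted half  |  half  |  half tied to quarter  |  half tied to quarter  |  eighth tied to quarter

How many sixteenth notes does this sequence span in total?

80

Each duration in sixteenth notes: dotted eighth rest = 3; half tied to quarter (half + quarter) = 12; dotted eighth note = 3; quarter = 4; half rest = 8; dotted half = 12; half = 8; half tied to quarter (half + quarter) = 12; half tied to quarter (half + quarter) = 12; eighth tied to quarter (eighth + quarter) = 6.
Adding: 3 + 12 + 3 + 4 + 8 + 12 + 8 + 12 + 12 + 6 = 80 sixteenth notes.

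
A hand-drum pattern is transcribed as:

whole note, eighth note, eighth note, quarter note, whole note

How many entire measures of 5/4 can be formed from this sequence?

2

One bar of 5/4 = 10 eighth notes.
In eighth notes: whole note = 8; eighth note = 1; eighth note = 1; quarter note = 2; whole note = 8.
Altogether 8 + 1 + 1 + 2 + 8 = 20.
20 ÷ 10 = 2 complete bars with 0 left over.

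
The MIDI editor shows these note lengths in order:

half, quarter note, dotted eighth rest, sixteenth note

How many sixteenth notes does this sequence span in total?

16

Express everything in sixteenth notes: half = 8; quarter note = 4; dotted eighth rest = 3; sixteenth note = 1.
Total: 8 + 4 + 3 + 1 = 16 sixteenth notes.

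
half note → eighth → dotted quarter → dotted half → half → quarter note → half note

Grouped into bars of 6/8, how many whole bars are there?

4

One bar of 6/8 = 6 eighth notes.
Each duration in eighth notes: half note = 4; eighth = 1; dotted quarter = 3; dotted half = 6; half = 4; quarter note = 2; half note = 4.
Total: 4 + 1 + 3 + 6 + 4 + 2 + 4 = 24.
24 ÷ 6 = 4 complete bars with 0 left over.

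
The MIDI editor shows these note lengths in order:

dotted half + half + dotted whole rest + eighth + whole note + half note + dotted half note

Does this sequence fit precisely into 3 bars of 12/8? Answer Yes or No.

One bar of 12/8 = 12 eighth notes, so 3 bars = 36.
Each duration in eighth notes: dotted half = 6; half = 4; dotted whole rest = 12; eighth = 1; whole note = 8; half note = 4; dotted half note = 6.
Altogether 6 + 4 + 12 + 1 + 8 + 4 + 6 = 41.
41 exceeds 36, so the answer is No.

No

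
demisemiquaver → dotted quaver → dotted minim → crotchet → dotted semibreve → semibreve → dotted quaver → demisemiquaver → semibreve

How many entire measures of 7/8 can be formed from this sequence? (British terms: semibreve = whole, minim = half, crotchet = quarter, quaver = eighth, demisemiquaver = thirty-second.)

5

One bar of 7/8 = 28 thirty-second notes.
Working in thirty-second notes: demisemiquaver = 1; dotted quaver = 6; dotted minim = 24; crotchet = 8; dotted semibreve = 48; semibreve = 32; dotted quaver = 6; demisemiquaver = 1; semibreve = 32.
Sum: 1 + 6 + 24 + 8 + 48 + 32 + 6 + 1 + 32 = 158.
158 ÷ 28 = 5 complete bars with 18 left over.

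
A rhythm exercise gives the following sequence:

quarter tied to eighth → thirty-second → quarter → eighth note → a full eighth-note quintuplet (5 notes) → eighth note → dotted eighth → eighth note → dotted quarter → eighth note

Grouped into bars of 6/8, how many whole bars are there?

One bar of 6/8 = 24 thirty-second notes.
Each duration in thirty-second notes: quarter tied to eighth (quarter + eighth) = 12; thirty-second = 1; quarter = 8; eighth note = 4; a full eighth-note quintuplet (5 notes) (five quintuplet eighths span one half) = 16; eighth note = 4; dotted eighth = 6; eighth note = 4; dotted quarter = 12; eighth note = 4.
Altogether 12 + 1 + 8 + 4 + 16 + 4 + 6 + 4 + 12 + 4 = 71.
71 ÷ 24 = 2 complete bars with 23 left over.

2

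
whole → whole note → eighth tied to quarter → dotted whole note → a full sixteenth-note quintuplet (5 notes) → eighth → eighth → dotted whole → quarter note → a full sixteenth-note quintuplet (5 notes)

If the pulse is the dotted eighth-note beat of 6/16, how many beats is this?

One dotted eighth-note beat = 3 sixteenth notes.
Convert each value to sixteenth notes: whole = 16; whole note = 16; eighth tied to quarter (eighth + quarter) = 6; dotted whole note = 24; a full sixteenth-note quintuplet (5 notes) (five quintuplet sixteenths span one quarter) = 4; eighth = 2; eighth = 2; dotted whole = 24; quarter note = 4; a full sixteenth-note quintuplet (5 notes) (five quintuplet sixteenths span one quarter) = 4.
Sum: 16 + 16 + 6 + 24 + 4 + 2 + 2 + 24 + 4 + 4 = 102.
102 ÷ 3 = 34 beats.

34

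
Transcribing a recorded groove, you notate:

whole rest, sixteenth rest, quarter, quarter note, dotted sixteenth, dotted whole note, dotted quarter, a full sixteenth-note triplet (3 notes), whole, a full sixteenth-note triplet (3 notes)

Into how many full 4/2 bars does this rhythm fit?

One bar of 4/2 = 64 thirty-second notes.
Express everything in thirty-second notes: whole rest = 32; sixteenth rest = 2; quarter = 8; quarter note = 8; dotted sixteenth = 3; dotted whole note = 48; dotted quarter = 12; a full sixteenth-note triplet (3 notes) (three triplet sixteenths span one eighth) = 4; whole = 32; a full sixteenth-note triplet (3 notes) (three triplet sixteenths span one eighth) = 4.
Sum: 32 + 2 + 8 + 8 + 3 + 48 + 12 + 4 + 32 + 4 = 153.
153 ÷ 64 = 2 complete bars with 25 left over.

2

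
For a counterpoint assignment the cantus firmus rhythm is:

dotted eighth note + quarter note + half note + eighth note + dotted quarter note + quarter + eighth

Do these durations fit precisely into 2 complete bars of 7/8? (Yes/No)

One bar of 7/8 = 14 sixteenth notes, so 2 bars = 28.
Express everything in sixteenth notes: dotted eighth note = 3; quarter note = 4; half note = 8; eighth note = 2; dotted quarter note = 6; quarter = 4; eighth = 2.
Adding: 3 + 4 + 8 + 2 + 6 + 4 + 2 = 29.
29 exceeds 28, so the answer is No.

No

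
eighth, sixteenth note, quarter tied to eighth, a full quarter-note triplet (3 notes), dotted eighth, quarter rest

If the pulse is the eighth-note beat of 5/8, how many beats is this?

12

One eighth-note beat = 2 sixteenth notes.
Working in sixteenth notes: eighth = 2; sixteenth note = 1; quarter tied to eighth (quarter + eighth) = 6; a full quarter-note triplet (3 notes) (three triplet quarters span one half) = 8; dotted eighth = 3; quarter rest = 4.
Adding: 2 + 1 + 6 + 8 + 3 + 4 = 24.
24 ÷ 2 = 12 beats.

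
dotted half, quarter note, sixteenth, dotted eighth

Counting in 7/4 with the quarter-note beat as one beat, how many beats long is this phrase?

5

One quarter-note beat = 4 sixteenth notes.
Each duration in sixteenth notes: dotted half = 12; quarter note = 4; sixteenth = 1; dotted eighth = 3.
Adding: 12 + 4 + 1 + 3 = 20.
20 ÷ 4 = 5 beats.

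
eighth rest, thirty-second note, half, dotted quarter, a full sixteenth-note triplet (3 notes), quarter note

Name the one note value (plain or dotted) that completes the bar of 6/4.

dotted sixteenth note

The bar of 6/4 = 48 thirty-second notes.
In thirty-second notes: eighth rest = 4; thirty-second note = 1; half = 16; dotted quarter = 12; a full sixteenth-note triplet (3 notes) (three triplet sixteenths span one eighth) = 4; quarter note = 8.
Adding: 4 + 1 + 16 + 12 + 4 + 8 = 45.
Remaining: 48 − 45 = 3 thirty-second notes, which is a dotted sixteenth note.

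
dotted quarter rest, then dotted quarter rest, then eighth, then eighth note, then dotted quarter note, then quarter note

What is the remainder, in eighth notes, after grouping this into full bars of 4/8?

1

One bar of 4/8 = 4 eighth notes.
Working in eighth notes: dotted quarter rest = 3; dotted quarter rest = 3; eighth = 1; eighth note = 1; dotted quarter note = 3; quarter note = 2.
Total: 3 + 3 + 1 + 1 + 3 + 2 = 13.
13 ÷ 4 = 3 complete bars with 1 eighth note remaining.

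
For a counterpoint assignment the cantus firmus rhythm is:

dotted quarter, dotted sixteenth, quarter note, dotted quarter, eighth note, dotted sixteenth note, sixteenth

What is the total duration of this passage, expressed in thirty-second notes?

44

Working in thirty-second notes: dotted quarter = 12; dotted sixteenth = 3; quarter note = 8; dotted quarter = 12; eighth note = 4; dotted sixteenth note = 3; sixteenth = 2.
Adding: 12 + 3 + 8 + 12 + 4 + 3 + 2 = 44 thirty-second notes.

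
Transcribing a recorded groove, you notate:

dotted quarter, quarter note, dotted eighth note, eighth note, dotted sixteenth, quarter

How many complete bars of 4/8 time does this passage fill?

2

One bar of 4/8 = 16 thirty-second notes.
Working in thirty-second notes: dotted quarter = 12; quarter note = 8; dotted eighth note = 6; eighth note = 4; dotted sixteenth = 3; quarter = 8.
Sum: 12 + 8 + 6 + 4 + 3 + 8 = 41.
41 ÷ 16 = 2 complete bars with 9 left over.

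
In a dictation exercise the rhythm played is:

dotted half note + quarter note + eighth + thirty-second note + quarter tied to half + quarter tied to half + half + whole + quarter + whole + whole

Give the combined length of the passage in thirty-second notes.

Convert each value to thirty-second notes: dotted half note = 24; quarter note = 8; eighth = 4; thirty-second note = 1; quarter tied to half (quarter + half) = 24; quarter tied to half (quarter + half) = 24; half = 16; whole = 32; quarter = 8; whole = 32; whole = 32.
Total: 24 + 8 + 4 + 1 + 24 + 24 + 16 + 32 + 8 + 32 + 32 = 205 thirty-second notes.

205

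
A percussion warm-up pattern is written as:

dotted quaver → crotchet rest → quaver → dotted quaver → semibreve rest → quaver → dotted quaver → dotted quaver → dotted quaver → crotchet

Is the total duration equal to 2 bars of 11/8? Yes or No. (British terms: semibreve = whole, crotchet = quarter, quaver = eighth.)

No

One bar of 11/8 = 22 sixteenth notes, so 2 bars = 44.
Convert each value to sixteenth notes: dotted quaver = 3; crotchet rest = 4; quaver = 2; dotted quaver = 3; semibreve rest = 16; quaver = 2; dotted quaver = 3; dotted quaver = 3; dotted quaver = 3; crotchet = 4.
Adding: 3 + 4 + 2 + 3 + 16 + 2 + 3 + 3 + 3 + 4 = 43.
43 falls short of 44, so the answer is No.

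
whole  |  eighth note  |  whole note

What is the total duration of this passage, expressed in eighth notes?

Express everything in eighth notes: whole = 8; eighth note = 1; whole note = 8.
Sum: 8 + 1 + 8 = 17 eighth notes.

17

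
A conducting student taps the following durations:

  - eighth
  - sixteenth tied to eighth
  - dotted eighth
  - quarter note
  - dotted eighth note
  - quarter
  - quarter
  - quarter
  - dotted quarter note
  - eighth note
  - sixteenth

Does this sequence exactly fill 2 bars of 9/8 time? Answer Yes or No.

One bar of 9/8 = 18 sixteenth notes, so 2 bars = 36.
Working in sixteenth notes: eighth = 2; sixteenth tied to eighth (sixteenth + eighth) = 3; dotted eighth = 3; quarter note = 4; dotted eighth note = 3; quarter = 4; quarter = 4; quarter = 4; dotted quarter note = 6; eighth note = 2; sixteenth = 1.
Total: 2 + 3 + 3 + 4 + 3 + 4 + 4 + 4 + 6 + 2 + 1 = 36.
36 equals 36, so the answer is Yes.

Yes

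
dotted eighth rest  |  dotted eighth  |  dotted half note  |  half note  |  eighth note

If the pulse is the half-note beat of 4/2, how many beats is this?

One half-note beat = 8 sixteenth notes.
In sixteenth notes: dotted eighth rest = 3; dotted eighth = 3; dotted half note = 12; half note = 8; eighth note = 2.
Sum: 3 + 3 + 12 + 8 + 2 = 28.
28 ÷ 8 = 3.5 beats.

3.5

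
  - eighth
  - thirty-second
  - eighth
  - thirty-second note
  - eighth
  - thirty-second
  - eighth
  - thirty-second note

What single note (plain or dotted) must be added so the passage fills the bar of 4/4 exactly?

dotted quarter note

The bar of 4/4 = 32 thirty-second notes.
Working in thirty-second notes: eighth = 4; thirty-second = 1; eighth = 4; thirty-second note = 1; eighth = 4; thirty-second = 1; eighth = 4; thirty-second note = 1.
Adding: 4 + 1 + 4 + 1 + 4 + 1 + 4 + 1 = 20.
Remaining: 32 − 20 = 12 thirty-second notes, which is a dotted quarter note.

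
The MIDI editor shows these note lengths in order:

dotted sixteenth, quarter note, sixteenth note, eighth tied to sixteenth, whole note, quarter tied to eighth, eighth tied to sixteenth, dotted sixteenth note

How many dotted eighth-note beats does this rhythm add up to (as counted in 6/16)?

12

One dotted eighth-note beat = 6 thirty-second notes.
Working in thirty-second notes: dotted sixteenth = 3; quarter note = 8; sixteenth note = 2; eighth tied to sixteenth (eighth + sixteenth) = 6; whole note = 32; quarter tied to eighth (quarter + eighth) = 12; eighth tied to sixteenth (eighth + sixteenth) = 6; dotted sixteenth note = 3.
Adding: 3 + 8 + 2 + 6 + 32 + 12 + 6 + 3 = 72.
72 ÷ 6 = 12 beats.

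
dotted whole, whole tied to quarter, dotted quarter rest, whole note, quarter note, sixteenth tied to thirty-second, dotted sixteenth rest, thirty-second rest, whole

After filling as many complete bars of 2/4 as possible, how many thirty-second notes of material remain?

3

One bar of 2/4 = 16 thirty-second notes.
In thirty-second notes: dotted whole = 48; whole tied to quarter (whole + quarter) = 40; dotted quarter rest = 12; whole note = 32; quarter note = 8; sixteenth tied to thirty-second (sixteenth + thirty-second) = 3; dotted sixteenth rest = 3; thirty-second rest = 1; whole = 32.
Total: 48 + 40 + 12 + 32 + 8 + 3 + 3 + 1 + 32 = 179.
179 ÷ 16 = 11 complete bars with 3 thirty-second notes remaining.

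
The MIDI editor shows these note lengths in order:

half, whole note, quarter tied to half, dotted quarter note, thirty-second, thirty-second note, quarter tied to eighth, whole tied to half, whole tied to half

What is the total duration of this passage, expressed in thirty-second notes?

194

Express everything in thirty-second notes: half = 16; whole note = 32; quarter tied to half (quarter + half) = 24; dotted quarter note = 12; thirty-second = 1; thirty-second note = 1; quarter tied to eighth (quarter + eighth) = 12; whole tied to half (whole + half) = 48; whole tied to half (whole + half) = 48.
Adding: 16 + 32 + 24 + 12 + 1 + 1 + 12 + 48 + 48 = 194 thirty-second notes.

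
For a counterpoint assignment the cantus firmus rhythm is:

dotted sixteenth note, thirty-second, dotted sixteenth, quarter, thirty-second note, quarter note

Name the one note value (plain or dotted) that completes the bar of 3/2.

The bar of 3/2 = 48 thirty-second notes.
Express everything in thirty-second notes: dotted sixteenth note = 3; thirty-second = 1; dotted sixteenth = 3; quarter = 8; thirty-second note = 1; quarter note = 8.
Altogether 3 + 1 + 3 + 8 + 1 + 8 = 24.
Remaining: 48 − 24 = 24 thirty-second notes, which is a dotted half note.

dotted half note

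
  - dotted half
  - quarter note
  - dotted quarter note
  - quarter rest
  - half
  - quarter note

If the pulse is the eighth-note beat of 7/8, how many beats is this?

19

One eighth-note beat = 2 sixteenth notes.
Convert each value to sixteenth notes: dotted half = 12; quarter note = 4; dotted quarter note = 6; quarter rest = 4; half = 8; quarter note = 4.
Sum: 12 + 4 + 6 + 4 + 8 + 4 = 38.
38 ÷ 2 = 19 beats.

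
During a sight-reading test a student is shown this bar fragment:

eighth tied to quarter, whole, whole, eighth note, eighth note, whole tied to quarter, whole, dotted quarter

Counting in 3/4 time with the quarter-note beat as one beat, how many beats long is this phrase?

One quarter-note beat = 2 eighth notes.
Working in eighth notes: eighth tied to quarter (eighth + quarter) = 3; whole = 8; whole = 8; eighth note = 1; eighth note = 1; whole tied to quarter (whole + quarter) = 10; whole = 8; dotted quarter = 3.
Total: 3 + 8 + 8 + 1 + 1 + 10 + 8 + 3 = 42.
42 ÷ 2 = 21 beats.

21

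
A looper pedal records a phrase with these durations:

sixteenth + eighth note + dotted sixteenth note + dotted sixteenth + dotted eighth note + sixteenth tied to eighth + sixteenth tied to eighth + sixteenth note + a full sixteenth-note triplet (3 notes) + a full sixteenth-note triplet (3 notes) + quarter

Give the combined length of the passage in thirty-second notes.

Convert each value to thirty-second notes: sixteenth = 2; eighth note = 4; dotted sixteenth note = 3; dotted sixteenth = 3; dotted eighth note = 6; sixteenth tied to eighth (sixteenth + eighth) = 6; sixteenth tied to eighth (sixteenth + eighth) = 6; sixteenth note = 2; a full sixteenth-note triplet (3 notes) (three triplet sixteenths span one eighth) = 4; a full sixteenth-note triplet (3 notes) (three triplet sixteenths span one eighth) = 4; quarter = 8.
Adding: 2 + 4 + 3 + 3 + 6 + 6 + 6 + 2 + 4 + 4 + 8 = 48 thirty-second notes.

48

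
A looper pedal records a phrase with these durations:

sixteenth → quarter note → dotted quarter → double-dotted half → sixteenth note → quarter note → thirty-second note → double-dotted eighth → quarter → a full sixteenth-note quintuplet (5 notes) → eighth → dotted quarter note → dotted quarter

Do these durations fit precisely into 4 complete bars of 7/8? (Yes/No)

One bar of 7/8 = 28 thirty-second notes, so 4 bars = 112.
Working in thirty-second notes: sixteenth = 2; quarter note = 8; dotted quarter = 12; double-dotted half = 28; sixteenth note = 2; quarter note = 8; thirty-second note = 1; double-dotted eighth = 7; quarter = 8; a full sixteenth-note quintuplet (5 notes) (five quintuplet sixteenths span one quarter) = 8; eighth = 4; dotted quarter note = 12; dotted quarter = 12.
Total: 2 + 8 + 12 + 28 + 2 + 8 + 1 + 7 + 8 + 8 + 4 + 12 + 12 = 112.
112 equals 112, so the answer is Yes.

Yes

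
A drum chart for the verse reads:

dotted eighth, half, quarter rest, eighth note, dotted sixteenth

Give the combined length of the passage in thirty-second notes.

Convert each value to thirty-second notes: dotted eighth = 6; half = 16; quarter rest = 8; eighth note = 4; dotted sixteenth = 3.
Adding: 6 + 16 + 8 + 4 + 3 = 37 thirty-second notes.

37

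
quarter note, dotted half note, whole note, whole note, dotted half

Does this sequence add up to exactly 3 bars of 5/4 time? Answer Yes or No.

Yes

One bar of 5/4 = 5 quarter notes, so 3 bars = 15.
Working in quarter notes: quarter note = 1; dotted half note = 3; whole note = 4; whole note = 4; dotted half = 3.
Sum: 1 + 3 + 4 + 4 + 3 = 15.
15 equals 15, so the answer is Yes.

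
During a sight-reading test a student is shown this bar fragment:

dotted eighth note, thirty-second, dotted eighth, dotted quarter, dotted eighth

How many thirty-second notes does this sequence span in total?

Each duration in thirty-second notes: dotted eighth note = 6; thirty-second = 1; dotted eighth = 6; dotted quarter = 12; dotted eighth = 6.
Altogether 6 + 1 + 6 + 12 + 6 = 31 thirty-second notes.

31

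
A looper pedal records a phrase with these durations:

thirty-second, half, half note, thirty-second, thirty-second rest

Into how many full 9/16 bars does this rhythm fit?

One bar of 9/16 = 18 thirty-second notes.
Each duration in thirty-second notes: thirty-second = 1; half = 16; half note = 16; thirty-second = 1; thirty-second rest = 1.
Total: 1 + 16 + 16 + 1 + 1 = 35.
35 ÷ 18 = 1 complete bar with 17 left over.

1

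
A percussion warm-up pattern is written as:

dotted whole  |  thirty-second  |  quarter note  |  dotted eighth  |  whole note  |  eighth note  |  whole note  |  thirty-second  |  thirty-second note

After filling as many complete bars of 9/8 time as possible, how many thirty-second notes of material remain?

One bar of 9/8 = 36 thirty-second notes.
Express everything in thirty-second notes: dotted whole = 48; thirty-second = 1; quarter note = 8; dotted eighth = 6; whole note = 32; eighth note = 4; whole note = 32; thirty-second = 1; thirty-second note = 1.
Adding: 48 + 1 + 8 + 6 + 32 + 4 + 32 + 1 + 1 = 133.
133 ÷ 36 = 3 complete bars with 25 thirty-second notes remaining.

25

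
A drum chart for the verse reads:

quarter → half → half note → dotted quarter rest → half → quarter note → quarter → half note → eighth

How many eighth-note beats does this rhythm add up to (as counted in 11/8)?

26

One eighth-note beat = 2 sixteenth notes.
Express everything in sixteenth notes: quarter = 4; half = 8; half note = 8; dotted quarter rest = 6; half = 8; quarter note = 4; quarter = 4; half note = 8; eighth = 2.
Adding: 4 + 8 + 8 + 6 + 8 + 4 + 4 + 8 + 2 = 52.
52 ÷ 2 = 26 beats.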